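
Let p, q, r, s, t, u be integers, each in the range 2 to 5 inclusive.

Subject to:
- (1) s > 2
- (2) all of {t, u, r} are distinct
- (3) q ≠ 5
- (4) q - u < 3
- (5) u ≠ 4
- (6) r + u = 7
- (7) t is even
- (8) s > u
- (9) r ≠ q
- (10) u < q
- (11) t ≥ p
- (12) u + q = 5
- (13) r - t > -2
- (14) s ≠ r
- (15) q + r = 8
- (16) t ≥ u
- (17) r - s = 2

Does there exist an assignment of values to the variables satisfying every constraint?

Setting (p, q, r, s, t, u) = (4, 3, 5, 3, 4, 2) satisfies everything: constraint 4: q - u = 1; constraint 6: r + u = 7, and the others follow.

Satisfiable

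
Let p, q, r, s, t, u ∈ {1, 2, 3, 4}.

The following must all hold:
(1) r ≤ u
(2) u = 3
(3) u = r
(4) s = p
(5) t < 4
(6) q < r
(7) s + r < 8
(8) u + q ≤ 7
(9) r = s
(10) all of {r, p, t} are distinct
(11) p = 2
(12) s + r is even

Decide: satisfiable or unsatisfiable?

Unsatisfiable

Constraint 2 fixes u = 3 and constraint 11 fixes p = 2. Constraints 3, 4, and 9 give u = r = s = p, so u = p. But 3 ≠ 2 — contradiction.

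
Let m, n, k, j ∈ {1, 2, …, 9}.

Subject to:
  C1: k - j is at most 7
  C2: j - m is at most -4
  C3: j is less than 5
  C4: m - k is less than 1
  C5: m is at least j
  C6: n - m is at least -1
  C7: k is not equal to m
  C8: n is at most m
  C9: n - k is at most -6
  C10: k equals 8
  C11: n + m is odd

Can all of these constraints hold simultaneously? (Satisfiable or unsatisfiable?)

Unsatisfiable

Constraints 1, 2, 6, and 9 give m − j ≥ 4, j − k ≥ -7, k − n ≥ 6, n − m ≥ -1.
Adding all 4 inequalities: the left sides telescope to 0, and the right sides sum to 4 + (-7) + 6 + (-1) = 2. So 0 ≥ 2, which is false.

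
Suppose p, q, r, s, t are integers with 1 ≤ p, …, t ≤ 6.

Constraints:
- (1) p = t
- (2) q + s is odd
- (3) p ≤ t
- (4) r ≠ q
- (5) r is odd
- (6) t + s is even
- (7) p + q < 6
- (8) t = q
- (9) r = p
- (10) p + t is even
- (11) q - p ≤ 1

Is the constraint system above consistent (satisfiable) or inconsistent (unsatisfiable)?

Unsatisfiable

From constraints 1, 8, and 9, r = p = t = q, so r = q. But constraint 4 says r ≠ q. Contradiction.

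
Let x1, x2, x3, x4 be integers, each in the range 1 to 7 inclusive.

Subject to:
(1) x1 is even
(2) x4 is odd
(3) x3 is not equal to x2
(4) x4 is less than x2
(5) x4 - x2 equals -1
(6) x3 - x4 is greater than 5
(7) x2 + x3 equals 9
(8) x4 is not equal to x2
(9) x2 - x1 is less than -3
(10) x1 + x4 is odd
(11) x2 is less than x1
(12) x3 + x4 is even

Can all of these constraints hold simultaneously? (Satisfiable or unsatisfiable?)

Try x1 = 6, x2 = 2, x3 = 7, x4 = 1.
Check constraint 5: x4 - x2 = -1; constraint 6: x3 - x4 = 6; constraint 7: x2 + x3 = 9. The remaining constraints are straightforward to verify.

Satisfiable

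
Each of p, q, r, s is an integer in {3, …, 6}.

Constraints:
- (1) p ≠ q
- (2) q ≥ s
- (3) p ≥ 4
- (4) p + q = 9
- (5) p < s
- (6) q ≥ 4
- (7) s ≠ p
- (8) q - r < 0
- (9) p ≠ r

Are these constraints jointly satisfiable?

Satisfiable

The assignment p = 4, q = 5, r = 6, s = 5 works:
  constraint 2 holds since q = 5, s = 5.
  constraint 4 holds since p + q = 9.
  constraint 8 holds since q - r = -1.
The rest check out directly.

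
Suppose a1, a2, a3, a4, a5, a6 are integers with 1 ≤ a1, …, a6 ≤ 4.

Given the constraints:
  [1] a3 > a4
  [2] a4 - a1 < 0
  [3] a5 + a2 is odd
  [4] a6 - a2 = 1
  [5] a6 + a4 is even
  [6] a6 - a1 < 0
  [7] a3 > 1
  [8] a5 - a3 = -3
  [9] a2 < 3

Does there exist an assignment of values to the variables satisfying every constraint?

Satisfiable

Setting (a1, a2, a3, a4, a5, a6) = (4, 2, 4, 3, 1, 3) satisfies everything: constraint 2: a4 - a1 = -1; constraint 4: a6 - a2 = 1; constraint 6: a6 - a1 = -1, and the others follow.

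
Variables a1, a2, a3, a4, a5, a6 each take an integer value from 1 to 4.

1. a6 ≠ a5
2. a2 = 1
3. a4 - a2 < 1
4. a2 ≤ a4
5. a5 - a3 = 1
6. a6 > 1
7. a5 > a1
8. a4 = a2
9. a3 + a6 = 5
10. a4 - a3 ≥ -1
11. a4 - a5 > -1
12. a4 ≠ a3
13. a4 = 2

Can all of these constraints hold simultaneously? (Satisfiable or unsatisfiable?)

Unsatisfiable

Constraint 13 fixes a4 = 2 and constraint 2 fixes a2 = 1, but constraint 8 requires a4 = a2. Since 2 ≠ 1, contradiction.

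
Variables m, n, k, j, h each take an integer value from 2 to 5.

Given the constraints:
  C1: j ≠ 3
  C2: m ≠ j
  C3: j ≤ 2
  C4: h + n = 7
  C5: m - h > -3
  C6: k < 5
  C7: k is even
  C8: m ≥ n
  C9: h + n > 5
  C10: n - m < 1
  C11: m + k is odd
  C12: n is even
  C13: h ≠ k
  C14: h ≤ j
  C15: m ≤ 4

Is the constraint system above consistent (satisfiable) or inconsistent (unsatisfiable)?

From constraints 3 and 14: h ≤ j ≤ 2. From constraints 8 and 15: n ≤ m ≤ 4. Hence h + n ≤ 6. But constraint 4 requires h + n = 7, and 7 > 6. Contradiction.

Unsatisfiable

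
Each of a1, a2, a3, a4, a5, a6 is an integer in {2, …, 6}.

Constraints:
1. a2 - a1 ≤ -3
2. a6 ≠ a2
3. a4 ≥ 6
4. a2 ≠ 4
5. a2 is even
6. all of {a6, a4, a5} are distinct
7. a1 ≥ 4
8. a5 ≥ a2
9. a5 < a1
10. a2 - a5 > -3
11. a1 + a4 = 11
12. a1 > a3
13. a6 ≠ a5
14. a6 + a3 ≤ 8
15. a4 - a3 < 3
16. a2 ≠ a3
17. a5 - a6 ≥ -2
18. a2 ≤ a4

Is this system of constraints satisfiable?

Setting (a1, a2, a3, a4, a5, a6) = (5, 2, 4, 6, 3, 4) satisfies everything: constraint 1: a2 - a1 = -3; constraint 10: a2 - a5 = -1, and the others follow.

Satisfiable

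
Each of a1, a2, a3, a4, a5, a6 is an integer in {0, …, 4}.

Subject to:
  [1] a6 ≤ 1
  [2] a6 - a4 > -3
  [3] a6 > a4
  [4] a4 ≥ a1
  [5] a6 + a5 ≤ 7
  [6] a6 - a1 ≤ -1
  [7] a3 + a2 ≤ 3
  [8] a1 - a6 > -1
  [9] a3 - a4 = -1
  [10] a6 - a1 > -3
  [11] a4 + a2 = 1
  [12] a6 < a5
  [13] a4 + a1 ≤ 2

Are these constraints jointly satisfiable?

Unsatisfiable

Constraints 3, 4, and 6 give a6 < a1, a1 ≤ a4, a4 < a6. Chaining: a6 < a1 ≤ a4 < a6, which forces a6 < a6 — impossible.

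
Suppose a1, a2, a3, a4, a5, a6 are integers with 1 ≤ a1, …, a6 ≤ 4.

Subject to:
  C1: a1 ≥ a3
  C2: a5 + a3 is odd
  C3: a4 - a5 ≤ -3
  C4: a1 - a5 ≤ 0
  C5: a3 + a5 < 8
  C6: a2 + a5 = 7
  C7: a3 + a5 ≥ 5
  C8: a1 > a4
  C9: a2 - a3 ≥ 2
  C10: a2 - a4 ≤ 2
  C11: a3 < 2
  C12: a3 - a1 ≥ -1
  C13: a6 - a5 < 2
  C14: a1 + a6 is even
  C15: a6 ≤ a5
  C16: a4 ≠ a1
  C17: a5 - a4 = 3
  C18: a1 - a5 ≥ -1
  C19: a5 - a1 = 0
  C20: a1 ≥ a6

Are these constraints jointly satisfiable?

Unsatisfiable

Constraints 3, 9, 10, 12, and 18 give a4 − a2 ≥ -2, a2 − a3 ≥ 2, a3 − a1 ≥ -1, a1 − a5 ≥ -1, a5 − a4 ≥ 3.
Adding all 5 inequalities: the left sides telescope to 0, and the right sides sum to (-2) + 2 + (-1) + (-1) + 3 = 1. So 0 ≥ 1, which is false.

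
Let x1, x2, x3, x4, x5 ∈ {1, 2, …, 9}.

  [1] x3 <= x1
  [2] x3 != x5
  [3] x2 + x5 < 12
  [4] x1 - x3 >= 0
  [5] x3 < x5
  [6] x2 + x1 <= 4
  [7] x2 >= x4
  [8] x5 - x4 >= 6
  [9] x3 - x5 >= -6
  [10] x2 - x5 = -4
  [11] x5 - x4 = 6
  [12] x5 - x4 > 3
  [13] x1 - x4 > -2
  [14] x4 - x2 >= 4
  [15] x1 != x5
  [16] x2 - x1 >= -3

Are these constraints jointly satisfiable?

Constraints 4, 8, 9, 14, and 16 give x3 − x5 ≥ -6, x5 − x4 ≥ 6, x4 − x2 ≥ 4, x2 − x1 ≥ -3, x1 − x3 ≥ 0.
Adding all 5 inequalities: the left sides telescope to 0, and the right sides sum to (-6) + 6 + 4 + (-3) + 0 = 1. So 0 ≥ 1, which is false.

Unsatisfiable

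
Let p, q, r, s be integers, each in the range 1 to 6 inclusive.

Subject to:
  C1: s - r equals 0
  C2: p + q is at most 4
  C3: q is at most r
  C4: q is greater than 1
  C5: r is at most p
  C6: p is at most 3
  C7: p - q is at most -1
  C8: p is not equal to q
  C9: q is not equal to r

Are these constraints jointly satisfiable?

Unsatisfiable

Constraints 3, 5, and 7 give r ≤ p, p < q, q ≤ r. Chaining: r ≤ p < q ≤ r, which forces r < r — impossible.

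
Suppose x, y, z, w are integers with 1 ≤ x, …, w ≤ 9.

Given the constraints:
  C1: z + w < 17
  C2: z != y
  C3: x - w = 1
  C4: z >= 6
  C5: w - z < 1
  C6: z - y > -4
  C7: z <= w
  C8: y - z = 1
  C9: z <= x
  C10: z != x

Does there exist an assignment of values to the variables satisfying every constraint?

Try x = 9, y = 9, z = 8, w = 8.
Check constraint 1: z + w = 16; constraint 3: x - w = 1. The remaining constraints are straightforward to verify.

Satisfiable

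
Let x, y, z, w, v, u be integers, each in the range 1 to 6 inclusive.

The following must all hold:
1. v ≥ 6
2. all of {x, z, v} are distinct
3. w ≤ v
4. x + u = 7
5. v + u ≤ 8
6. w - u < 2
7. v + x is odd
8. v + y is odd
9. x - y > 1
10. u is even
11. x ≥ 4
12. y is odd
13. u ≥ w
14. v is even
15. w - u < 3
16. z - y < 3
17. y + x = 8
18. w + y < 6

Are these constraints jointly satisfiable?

Satisfiable

The assignment x = 5, y = 3, z = 3, w = 2, v = 6, u = 2 works:
  constraint 4 holds since x + u = 7.
  constraint 5 holds since v + u = 8.
The rest check out directly.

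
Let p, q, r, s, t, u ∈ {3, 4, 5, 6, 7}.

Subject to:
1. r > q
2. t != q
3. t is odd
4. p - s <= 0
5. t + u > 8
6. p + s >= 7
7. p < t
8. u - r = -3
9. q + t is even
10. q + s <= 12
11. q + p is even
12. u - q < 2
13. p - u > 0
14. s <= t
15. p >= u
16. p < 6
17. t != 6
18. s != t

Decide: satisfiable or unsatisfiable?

Take p = 5, q = 5, r = 7, s = 5, t = 7, u = 4. Then constraint 4: p - s = 0; constraint 5: t + u = 11, and every other listed constraint is also met.

Satisfiable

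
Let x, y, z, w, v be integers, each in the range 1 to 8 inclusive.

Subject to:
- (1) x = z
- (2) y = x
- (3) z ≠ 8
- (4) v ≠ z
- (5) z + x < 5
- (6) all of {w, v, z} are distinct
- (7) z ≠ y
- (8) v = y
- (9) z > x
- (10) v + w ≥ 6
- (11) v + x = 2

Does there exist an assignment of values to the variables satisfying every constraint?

Unsatisfiable

From constraints 1, 2, and 8, v = y = x = z, so v = z. But constraint 4 says v ≠ z. Contradiction.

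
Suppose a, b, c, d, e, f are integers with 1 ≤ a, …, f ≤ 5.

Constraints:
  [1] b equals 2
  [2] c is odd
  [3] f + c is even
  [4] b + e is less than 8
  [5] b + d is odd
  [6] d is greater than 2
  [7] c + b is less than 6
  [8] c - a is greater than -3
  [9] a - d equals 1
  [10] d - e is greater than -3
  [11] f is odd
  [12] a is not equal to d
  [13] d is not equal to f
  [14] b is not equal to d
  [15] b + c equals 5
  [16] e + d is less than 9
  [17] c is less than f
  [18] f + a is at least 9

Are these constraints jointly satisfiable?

One satisfying assignment is a = 4, b = 2, c = 3, d = 3, e = 5, f = 5.
For the less obvious constraints — constraint 4: b + e = 7; constraint 7: c + b = 5 — and the others hold by inspection.

Satisfiable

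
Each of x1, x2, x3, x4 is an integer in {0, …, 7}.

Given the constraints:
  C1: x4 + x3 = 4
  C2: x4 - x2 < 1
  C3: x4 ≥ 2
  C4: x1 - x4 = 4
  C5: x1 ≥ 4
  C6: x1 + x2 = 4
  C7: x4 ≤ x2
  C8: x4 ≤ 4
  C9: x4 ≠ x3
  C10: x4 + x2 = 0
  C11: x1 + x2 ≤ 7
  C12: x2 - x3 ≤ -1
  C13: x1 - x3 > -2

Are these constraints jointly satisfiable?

From constraint 5: x1 ≥ 4. From constraints 3 and 7: x2 ≥ x4 ≥ 2. Hence x1 + x2 ≥ 6. But constraint 6 requires x1 + x2 = 4, and 4 < 6. Contradiction.

Unsatisfiable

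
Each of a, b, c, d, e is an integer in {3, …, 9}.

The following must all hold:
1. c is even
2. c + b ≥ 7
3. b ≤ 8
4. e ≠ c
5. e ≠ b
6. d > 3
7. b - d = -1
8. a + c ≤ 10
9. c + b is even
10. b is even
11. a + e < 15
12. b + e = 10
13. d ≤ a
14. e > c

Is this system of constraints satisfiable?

Setting (a, b, c, d, e) = (6, 4, 4, 5, 6) satisfies everything: constraint 2: c + b = 8; constraint 7: b - d = -1; constraint 8: a + c = 10, and the others follow.

Satisfiable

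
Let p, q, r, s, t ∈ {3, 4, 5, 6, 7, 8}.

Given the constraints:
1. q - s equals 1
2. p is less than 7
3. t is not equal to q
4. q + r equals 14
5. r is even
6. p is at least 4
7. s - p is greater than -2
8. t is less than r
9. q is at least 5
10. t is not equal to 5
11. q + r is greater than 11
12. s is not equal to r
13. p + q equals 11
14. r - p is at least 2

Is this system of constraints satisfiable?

Take p = 5, q = 6, r = 8, s = 5, t = 4. Then constraint 1: q - s = 1; constraint 4: q + r = 14; constraint 7: s - p = 0, and every other listed constraint is also met.

Satisfiable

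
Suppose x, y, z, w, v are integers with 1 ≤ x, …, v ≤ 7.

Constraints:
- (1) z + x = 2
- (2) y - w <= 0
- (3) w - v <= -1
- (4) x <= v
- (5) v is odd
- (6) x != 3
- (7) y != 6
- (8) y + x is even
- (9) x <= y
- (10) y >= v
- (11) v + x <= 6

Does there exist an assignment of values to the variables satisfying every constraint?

Unsatisfiable

Constraints 2, 3, and 10 give w < v, v ≤ y, y ≤ w. Chaining: w < v ≤ y ≤ w, which forces w < w — impossible.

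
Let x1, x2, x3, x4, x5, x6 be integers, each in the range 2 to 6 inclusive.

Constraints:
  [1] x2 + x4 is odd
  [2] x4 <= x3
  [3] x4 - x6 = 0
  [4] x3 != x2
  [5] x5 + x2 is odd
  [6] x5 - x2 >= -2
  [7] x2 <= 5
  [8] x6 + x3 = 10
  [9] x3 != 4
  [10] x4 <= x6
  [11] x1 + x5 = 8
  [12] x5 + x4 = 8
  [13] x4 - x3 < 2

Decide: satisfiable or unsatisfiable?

Take x1 = 5, x2 = 2, x3 = 5, x4 = 5, x5 = 3, x6 = 5. Then constraint 3: x4 - x6 = 0; constraint 6: x5 - x2 = 1; constraint 8: x6 + x3 = 10, and every other listed constraint is also met.

Satisfiable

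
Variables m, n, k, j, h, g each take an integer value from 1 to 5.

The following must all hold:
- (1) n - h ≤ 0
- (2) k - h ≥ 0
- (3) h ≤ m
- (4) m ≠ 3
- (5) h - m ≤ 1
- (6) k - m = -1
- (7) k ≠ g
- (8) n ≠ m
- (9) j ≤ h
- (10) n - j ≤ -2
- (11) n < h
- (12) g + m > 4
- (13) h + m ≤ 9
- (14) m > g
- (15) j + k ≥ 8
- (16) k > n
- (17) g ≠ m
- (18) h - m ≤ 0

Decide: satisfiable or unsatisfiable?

Satisfiable

Setting (m, n, k, j, h, g) = (5, 1, 4, 4, 4, 2) satisfies everything: constraint 1: n - h = -3; constraint 2: k - h = 0, and the others follow.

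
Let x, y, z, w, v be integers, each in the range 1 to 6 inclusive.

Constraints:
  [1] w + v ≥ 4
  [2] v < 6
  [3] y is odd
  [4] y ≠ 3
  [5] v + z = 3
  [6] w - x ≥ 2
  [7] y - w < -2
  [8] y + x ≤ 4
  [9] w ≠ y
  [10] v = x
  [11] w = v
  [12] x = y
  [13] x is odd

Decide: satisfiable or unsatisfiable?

From constraints 10, 11, and 12, w = v = x = y, so w = y. But constraint 9 says w ≠ y. Contradiction.

Unsatisfiable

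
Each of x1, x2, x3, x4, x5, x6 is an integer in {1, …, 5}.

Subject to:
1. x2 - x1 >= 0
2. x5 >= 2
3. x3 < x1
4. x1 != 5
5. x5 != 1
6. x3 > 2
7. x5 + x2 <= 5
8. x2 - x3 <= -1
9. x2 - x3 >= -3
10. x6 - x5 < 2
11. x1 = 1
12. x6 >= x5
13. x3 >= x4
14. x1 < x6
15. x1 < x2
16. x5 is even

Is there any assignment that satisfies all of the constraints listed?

Unsatisfiable

Constraints 3, 8, and 15 give x2 < x3, x3 < x1, x1 < x2. Chaining: x2 < x3 < x1 < x2, which forces x2 < x2 — impossible.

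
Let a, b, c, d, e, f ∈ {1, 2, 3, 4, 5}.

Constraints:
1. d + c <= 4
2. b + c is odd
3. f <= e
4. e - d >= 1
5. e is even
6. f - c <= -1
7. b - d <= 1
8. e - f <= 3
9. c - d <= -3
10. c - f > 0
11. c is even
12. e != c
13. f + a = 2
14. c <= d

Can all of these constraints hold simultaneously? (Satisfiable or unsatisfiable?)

Unsatisfiable

Constraints 4, 6, 8, and 9 give d − c ≥ 3, c − f ≥ 1, f − e ≥ -3, e − d ≥ 1.
Adding all 4 inequalities: the left sides telescope to 0, and the right sides sum to 3 + 1 + (-3) + 1 = 2. So 0 ≥ 2, which is false.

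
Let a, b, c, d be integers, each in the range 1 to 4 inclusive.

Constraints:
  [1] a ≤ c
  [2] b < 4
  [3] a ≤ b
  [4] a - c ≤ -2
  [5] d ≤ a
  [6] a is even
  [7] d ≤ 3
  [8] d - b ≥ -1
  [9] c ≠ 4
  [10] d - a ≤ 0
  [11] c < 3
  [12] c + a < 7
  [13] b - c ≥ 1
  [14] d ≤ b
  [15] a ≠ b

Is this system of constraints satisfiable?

Constraints 4, 8, 10, and 13 give c − a ≥ 2, a − d ≥ 0, d − b ≥ -1, b − c ≥ 1.
Adding all 4 inequalities: the left sides telescope to 0, and the right sides sum to 2 + 0 + (-1) + 1 = 2. So 0 ≥ 2, which is false.

Unsatisfiable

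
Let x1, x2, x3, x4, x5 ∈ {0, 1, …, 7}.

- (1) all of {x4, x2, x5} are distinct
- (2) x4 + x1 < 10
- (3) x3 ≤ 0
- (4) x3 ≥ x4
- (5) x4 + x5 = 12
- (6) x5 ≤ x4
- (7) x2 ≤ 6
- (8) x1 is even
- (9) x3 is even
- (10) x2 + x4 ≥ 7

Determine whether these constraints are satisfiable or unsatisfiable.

Unsatisfiable

From constraint 7: x2 ≤ 6. From constraints 3 and 4: x4 ≤ x3 ≤ 0. Hence x2 + x4 ≤ 6. But constraint 10 requires x2 + x4 ≥ 7, and 7 > 6. Contradiction.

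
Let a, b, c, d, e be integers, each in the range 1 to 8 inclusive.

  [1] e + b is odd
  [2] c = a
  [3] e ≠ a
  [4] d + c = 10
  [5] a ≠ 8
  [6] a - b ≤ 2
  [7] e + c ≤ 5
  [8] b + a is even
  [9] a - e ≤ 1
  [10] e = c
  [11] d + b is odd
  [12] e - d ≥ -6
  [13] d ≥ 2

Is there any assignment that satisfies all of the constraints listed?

Unsatisfiable

From constraints 2 and 10, e = c = a, so e = a. But constraint 3 says e ≠ a. Contradiction.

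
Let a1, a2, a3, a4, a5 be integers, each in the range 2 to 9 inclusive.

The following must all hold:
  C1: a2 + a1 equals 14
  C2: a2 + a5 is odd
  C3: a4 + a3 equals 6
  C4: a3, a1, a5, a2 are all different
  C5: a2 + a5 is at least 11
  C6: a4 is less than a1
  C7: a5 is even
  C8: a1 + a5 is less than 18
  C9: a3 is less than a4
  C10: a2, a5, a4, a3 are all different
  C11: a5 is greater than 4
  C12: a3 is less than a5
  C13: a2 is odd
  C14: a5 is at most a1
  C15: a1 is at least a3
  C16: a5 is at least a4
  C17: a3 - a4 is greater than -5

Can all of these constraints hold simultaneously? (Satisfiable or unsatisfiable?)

The assignment a1 = 9, a2 = 5, a3 = 2, a4 = 4, a5 = 6 works:
  constraint 1 holds since a2 + a1 = 14.
  constraint 3 holds since a4 + a3 = 6.
The rest check out directly.

Satisfiable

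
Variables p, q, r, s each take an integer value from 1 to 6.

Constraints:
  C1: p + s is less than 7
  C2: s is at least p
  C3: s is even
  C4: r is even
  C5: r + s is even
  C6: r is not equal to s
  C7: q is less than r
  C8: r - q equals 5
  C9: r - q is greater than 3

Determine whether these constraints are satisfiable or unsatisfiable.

Satisfiable

One satisfying assignment is p = 2, q = 1, r = 6, s = 4.
For the less obvious constraints — constraint 1: p + s = 6; constraint 8: r - q = 5 — and the others hold by inspection.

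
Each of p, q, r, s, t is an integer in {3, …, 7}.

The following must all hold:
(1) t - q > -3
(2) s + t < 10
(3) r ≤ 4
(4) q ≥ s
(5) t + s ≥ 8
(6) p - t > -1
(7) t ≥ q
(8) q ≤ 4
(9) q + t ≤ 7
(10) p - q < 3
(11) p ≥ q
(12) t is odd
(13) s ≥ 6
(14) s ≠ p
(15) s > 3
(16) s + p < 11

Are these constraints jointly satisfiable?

Unsatisfiable

From constraints 4 and 13: q ≥ s and s ≥ 6, so q ≥ 6. From constraint 8: q ≤ 4. But 4 < 6, so no value of q works.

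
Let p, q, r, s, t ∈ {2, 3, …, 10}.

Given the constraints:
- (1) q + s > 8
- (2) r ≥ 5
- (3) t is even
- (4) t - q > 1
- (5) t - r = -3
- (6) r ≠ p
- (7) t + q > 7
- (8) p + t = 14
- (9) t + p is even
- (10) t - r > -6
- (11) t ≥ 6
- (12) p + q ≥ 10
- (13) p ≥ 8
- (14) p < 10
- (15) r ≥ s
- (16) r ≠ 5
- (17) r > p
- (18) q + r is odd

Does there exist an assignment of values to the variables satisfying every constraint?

Setting (p, q, r, s, t) = (8, 4, 9, 6, 6) satisfies everything: constraint 1: q + s = 10; constraint 4: t - q = 2; constraint 5: t - r = -3, and the others follow.

Satisfiable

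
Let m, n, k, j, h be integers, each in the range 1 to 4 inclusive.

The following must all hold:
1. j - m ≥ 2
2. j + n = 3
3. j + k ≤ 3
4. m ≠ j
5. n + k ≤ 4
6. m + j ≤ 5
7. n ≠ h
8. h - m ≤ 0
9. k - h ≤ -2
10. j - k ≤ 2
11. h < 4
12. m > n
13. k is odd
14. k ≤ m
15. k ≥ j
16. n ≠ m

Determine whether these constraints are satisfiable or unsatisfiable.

Unsatisfiable

Constraints 1, 8, 9, and 10 give h − k ≥ 2, k − j ≥ -2, j − m ≥ 2, m − h ≥ 0.
Adding all 4 inequalities: the left sides telescope to 0, and the right sides sum to 2 + (-2) + 2 + 0 = 2. So 0 ≥ 2, which is false.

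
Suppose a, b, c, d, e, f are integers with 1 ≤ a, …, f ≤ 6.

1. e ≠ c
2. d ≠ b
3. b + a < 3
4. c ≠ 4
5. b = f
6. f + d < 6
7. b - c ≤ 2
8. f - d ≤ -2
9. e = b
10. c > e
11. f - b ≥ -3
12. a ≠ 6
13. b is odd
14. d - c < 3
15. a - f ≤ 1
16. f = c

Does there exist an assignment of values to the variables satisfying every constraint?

From constraints 5, 9, and 16, e = b = f = c, so e = c. But constraint 1 says e ≠ c. Contradiction.

Unsatisfiable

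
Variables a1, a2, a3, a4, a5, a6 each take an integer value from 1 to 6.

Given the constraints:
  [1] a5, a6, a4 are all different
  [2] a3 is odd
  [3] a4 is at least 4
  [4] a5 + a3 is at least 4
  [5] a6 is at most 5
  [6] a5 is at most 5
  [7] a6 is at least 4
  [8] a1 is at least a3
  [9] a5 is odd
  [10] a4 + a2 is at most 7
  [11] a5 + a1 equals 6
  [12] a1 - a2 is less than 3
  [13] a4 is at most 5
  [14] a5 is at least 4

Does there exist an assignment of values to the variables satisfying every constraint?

Unsatisfiable

Constraints 3, 5, 6, 7, 13, and 14 confine each of a5, a6, a4 to the 2 values {4, 5}.
Constraint 1 requires all 3 of them to be distinct, but only 2 values are available — impossible by the pigeonhole principle.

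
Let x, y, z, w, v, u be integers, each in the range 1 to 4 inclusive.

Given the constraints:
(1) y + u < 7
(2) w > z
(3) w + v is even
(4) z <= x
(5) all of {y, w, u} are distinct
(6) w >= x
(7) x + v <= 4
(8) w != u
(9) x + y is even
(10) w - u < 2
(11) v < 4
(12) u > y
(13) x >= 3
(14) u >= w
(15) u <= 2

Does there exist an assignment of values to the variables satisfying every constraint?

Unsatisfiable

From constraints 6 and 13: w ≥ x and x ≥ 3, so w ≥ 3. From constraints 14 and 15: w ≤ u and u ≤ 2, so w ≤ 2. But 2 < 3, so no value of w works.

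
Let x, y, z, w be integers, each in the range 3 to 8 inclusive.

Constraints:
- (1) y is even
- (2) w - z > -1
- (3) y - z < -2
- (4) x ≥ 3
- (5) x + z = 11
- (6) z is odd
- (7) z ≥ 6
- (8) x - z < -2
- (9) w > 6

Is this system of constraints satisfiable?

Satisfiable

The assignment x = 4, y = 4, z = 7, w = 8 works:
  constraint 2 holds since w - z = 1.
  constraint 3 holds since y - z = -3.
  constraint 5 holds since x + z = 11.
The rest check out directly.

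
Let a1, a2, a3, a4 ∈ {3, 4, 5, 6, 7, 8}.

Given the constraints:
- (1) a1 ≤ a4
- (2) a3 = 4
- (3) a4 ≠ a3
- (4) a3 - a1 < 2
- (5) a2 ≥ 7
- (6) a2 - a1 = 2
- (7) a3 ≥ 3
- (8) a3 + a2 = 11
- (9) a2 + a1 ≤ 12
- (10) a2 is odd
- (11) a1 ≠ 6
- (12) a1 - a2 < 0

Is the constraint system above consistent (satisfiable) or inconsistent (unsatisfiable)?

Satisfiable

One satisfying assignment is a1 = 5, a2 = 7, a3 = 4, a4 = 7.
For the less obvious constraints — constraint 4: a3 - a1 = -1; constraint 6: a2 - a1 = 2 — and the others hold by inspection.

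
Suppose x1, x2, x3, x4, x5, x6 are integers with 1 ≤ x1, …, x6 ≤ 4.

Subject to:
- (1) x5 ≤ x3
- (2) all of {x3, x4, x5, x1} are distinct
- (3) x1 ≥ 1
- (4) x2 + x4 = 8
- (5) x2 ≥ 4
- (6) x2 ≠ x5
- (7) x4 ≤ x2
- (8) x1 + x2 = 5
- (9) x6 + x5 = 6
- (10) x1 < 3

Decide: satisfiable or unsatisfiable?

Satisfiable

Setting (x1, x2, x3, x4, x5, x6) = (1, 4, 3, 4, 2, 4) satisfies everything: constraint 4: x2 + x4 = 8; constraint 8: x1 + x2 = 5; constraint 9: x6 + x5 = 6, and the others follow.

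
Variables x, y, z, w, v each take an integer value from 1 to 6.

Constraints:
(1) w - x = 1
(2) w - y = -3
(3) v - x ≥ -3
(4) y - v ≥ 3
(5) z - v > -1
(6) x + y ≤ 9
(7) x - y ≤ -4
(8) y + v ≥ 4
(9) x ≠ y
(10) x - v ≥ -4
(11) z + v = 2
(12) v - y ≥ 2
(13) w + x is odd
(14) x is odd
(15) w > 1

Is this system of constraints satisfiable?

Unsatisfiable

Constraints 7, 10, and 12 give x − v ≥ -4, v − y ≥ 2, y − x ≥ 4.
Adding all 3 inequalities: the left sides telescope to 0, and the right sides sum to (-4) + 2 + 4 = 2. So 0 ≥ 2, which is false.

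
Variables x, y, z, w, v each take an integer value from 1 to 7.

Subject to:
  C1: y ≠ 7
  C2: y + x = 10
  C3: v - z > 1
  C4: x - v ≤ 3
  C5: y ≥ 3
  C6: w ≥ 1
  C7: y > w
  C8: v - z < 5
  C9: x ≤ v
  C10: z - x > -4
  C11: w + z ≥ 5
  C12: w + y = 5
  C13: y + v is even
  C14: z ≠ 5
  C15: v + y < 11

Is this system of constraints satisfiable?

Satisfiable

Try x = 6, y = 4, z = 4, w = 1, v = 6.
Check constraint 2: y + x = 10; constraint 3: v - z = 2. The remaining constraints are straightforward to verify.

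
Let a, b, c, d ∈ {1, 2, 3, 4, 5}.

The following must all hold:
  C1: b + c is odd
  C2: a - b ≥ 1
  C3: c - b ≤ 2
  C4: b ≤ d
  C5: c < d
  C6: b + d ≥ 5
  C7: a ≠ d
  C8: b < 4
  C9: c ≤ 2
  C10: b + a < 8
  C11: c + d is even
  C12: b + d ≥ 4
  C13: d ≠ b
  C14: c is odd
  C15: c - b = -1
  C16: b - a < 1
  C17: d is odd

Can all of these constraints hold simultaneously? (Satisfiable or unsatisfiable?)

Satisfiable

Take a = 4, b = 2, c = 1, d = 3. Then constraint 2: a - b = 2; constraint 3: c - b = -1; constraint 6: b + d = 5, and every other listed constraint is also met.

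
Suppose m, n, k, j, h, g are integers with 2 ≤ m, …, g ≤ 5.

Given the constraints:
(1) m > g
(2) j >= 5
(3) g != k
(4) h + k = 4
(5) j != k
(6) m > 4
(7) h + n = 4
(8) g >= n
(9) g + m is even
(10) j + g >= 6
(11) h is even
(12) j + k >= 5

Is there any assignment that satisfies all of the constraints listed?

Satisfiable

One satisfying assignment is m = 5, n = 2, k = 2, j = 5, h = 2, g = 3.
For the less obvious constraints — constraint 4: h + k = 4; constraint 7: h + n = 4 — and the others hold by inspection.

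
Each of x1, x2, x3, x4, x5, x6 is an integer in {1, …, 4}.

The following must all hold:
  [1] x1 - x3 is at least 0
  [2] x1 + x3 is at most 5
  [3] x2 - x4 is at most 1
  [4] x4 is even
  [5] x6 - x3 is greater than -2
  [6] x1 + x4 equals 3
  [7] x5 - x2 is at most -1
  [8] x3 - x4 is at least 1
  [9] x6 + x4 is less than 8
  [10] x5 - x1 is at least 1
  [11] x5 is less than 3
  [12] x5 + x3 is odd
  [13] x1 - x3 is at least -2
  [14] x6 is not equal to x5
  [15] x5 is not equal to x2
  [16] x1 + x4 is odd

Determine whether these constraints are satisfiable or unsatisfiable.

Constraints 1, 3, 7, 8, and 10 give x3 − x4 ≥ 1, x4 − x2 ≥ -1, x2 − x5 ≥ 1, x5 − x1 ≥ 1, x1 − x3 ≥ 0.
Adding all 5 inequalities: the left sides telescope to 0, and the right sides sum to 1 + (-1) + 1 + 1 + 0 = 2. So 0 ≥ 2, which is false.

Unsatisfiable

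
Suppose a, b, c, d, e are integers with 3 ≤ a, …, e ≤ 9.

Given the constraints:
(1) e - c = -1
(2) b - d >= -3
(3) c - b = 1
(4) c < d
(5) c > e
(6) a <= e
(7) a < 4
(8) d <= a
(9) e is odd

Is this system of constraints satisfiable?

Constraints 4, 5, 6, and 8 give d ≤ a, a ≤ e, e < c, c < d. Chaining: d ≤ a ≤ e < c < d, which forces d < d — impossible.

Unsatisfiable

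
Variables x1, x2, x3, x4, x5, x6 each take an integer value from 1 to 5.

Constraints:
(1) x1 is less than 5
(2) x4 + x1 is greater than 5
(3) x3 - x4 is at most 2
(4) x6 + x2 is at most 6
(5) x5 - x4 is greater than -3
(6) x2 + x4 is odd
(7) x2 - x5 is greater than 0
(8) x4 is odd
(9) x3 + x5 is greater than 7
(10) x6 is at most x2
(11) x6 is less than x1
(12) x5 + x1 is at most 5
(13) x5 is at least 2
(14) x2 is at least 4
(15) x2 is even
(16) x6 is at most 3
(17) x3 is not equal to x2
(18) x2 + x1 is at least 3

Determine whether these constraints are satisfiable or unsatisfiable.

Satisfiable

Setting (x1, x2, x3, x4, x5, x6) = (2, 4, 5, 5, 3, 1) satisfies everything: constraint 2: x4 + x1 = 7; constraint 3: x3 - x4 = 0, and the others follow.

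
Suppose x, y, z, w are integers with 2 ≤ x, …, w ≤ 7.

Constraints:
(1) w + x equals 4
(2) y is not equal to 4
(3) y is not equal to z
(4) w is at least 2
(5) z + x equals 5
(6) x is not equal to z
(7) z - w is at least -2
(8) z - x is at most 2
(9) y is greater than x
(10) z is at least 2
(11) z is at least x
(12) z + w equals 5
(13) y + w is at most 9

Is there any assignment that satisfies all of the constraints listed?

Satisfiable

The assignment x = 2, y = 7, z = 3, w = 2 works:
  constraint 1 holds since w + x = 4.
  constraint 5 holds since z + x = 5.
The rest check out directly.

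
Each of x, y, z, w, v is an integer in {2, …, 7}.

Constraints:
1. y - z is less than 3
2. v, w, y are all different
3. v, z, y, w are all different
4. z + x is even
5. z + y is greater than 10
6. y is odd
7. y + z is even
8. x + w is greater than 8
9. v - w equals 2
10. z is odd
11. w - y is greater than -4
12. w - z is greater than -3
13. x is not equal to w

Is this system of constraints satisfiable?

The assignment x = 5, y = 7, z = 5, w = 4, v = 6 works:
  constraint 1 holds since y - z = 2.
  constraint 5 holds since z + y = 12.
The rest check out directly.

Satisfiable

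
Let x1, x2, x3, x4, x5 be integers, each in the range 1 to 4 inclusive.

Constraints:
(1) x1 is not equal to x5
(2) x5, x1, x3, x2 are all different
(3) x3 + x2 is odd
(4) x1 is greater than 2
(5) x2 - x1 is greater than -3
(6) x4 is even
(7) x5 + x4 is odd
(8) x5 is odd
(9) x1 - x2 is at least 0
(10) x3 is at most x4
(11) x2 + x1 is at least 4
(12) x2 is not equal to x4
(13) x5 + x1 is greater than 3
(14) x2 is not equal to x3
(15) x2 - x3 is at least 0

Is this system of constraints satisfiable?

Satisfiable

Try x1 = 4, x2 = 3, x3 = 2, x4 = 2, x5 = 1.
Check constraint 5: x2 - x1 = -1; constraint 9: x1 - x2 = 1. The remaining constraints are straightforward to verify.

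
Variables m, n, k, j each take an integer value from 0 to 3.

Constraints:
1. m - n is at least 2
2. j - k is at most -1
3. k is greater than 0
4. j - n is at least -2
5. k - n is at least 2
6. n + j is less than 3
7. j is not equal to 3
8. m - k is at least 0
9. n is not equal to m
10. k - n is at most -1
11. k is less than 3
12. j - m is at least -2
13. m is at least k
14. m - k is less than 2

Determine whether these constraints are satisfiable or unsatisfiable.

Unsatisfiable

Constraints 1, 2, 10, and 12 give n − k ≥ 1, k − j ≥ 1, j − m ≥ -2, m − n ≥ 2.
Adding all 4 inequalities: the left sides telescope to 0, and the right sides sum to 1 + 1 + (-2) + 2 = 2. So 0 ≥ 2, which is false.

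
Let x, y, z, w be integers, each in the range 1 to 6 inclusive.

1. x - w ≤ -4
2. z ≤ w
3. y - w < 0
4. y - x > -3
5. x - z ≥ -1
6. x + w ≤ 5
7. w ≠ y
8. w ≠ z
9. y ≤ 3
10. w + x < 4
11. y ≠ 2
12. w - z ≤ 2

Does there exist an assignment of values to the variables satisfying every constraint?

Unsatisfiable

Constraints 1, 5, and 12 give w − x ≥ 4, x − z ≥ -1, z − w ≥ -2.
Adding all 3 inequalities: the left sides telescope to 0, and the right sides sum to 4 + (-1) + (-2) = 1. So 0 ≥ 1, which is false.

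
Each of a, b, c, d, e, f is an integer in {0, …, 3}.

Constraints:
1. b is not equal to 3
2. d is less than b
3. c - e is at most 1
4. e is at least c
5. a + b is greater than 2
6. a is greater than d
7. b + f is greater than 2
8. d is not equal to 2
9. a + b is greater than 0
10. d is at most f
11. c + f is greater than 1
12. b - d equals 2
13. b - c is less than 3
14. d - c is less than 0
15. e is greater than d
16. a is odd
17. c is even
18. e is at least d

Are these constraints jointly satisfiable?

Satisfiable

Try a = 1, b = 2, c = 2, d = 0, e = 2, f = 2.
Check constraint 3: c - e = 0; constraint 5: a + b = 3; constraint 7: b + f = 4. The remaining constraints are straightforward to verify.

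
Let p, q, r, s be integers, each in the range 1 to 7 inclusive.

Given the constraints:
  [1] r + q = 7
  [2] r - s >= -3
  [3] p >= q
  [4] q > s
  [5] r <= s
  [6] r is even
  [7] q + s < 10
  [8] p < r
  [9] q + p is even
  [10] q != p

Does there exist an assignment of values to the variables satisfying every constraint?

Constraints 3, 4, 5, and 8 give s < q, q ≤ p, p < r, r ≤ s. Chaining: s < q ≤ p < r ≤ s, which forces s < s — impossible.

Unsatisfiable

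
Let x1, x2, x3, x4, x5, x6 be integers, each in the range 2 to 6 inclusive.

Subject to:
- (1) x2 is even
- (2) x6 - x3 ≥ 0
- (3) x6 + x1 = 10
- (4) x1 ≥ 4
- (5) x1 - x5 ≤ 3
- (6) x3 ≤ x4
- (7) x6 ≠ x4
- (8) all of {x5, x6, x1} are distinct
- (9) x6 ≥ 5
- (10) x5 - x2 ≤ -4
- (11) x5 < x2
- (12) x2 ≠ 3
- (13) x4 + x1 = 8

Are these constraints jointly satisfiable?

Try x1 = 4, x2 = 6, x3 = 3, x4 = 4, x5 = 2, x6 = 6.
Check constraint 2: x6 - x3 = 3; constraint 3: x6 + x1 = 10. The remaining constraints are straightforward to verify.

Satisfiable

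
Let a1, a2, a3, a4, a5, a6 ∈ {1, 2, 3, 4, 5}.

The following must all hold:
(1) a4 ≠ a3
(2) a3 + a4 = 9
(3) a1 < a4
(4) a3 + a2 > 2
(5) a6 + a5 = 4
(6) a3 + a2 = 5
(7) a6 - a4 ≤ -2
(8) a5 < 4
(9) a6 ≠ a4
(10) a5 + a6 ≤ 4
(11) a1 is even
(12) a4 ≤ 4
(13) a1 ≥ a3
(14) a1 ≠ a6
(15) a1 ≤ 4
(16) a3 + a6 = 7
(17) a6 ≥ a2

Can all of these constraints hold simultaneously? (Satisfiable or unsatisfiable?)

Unsatisfiable

From constraints 13 and 15: a3 ≤ a1 ≤ 4. From constraint 12: a4 ≤ 4. Hence a3 + a4 ≤ 8. But constraint 2 requires a3 + a4 = 9, and 9 > 8. Contradiction.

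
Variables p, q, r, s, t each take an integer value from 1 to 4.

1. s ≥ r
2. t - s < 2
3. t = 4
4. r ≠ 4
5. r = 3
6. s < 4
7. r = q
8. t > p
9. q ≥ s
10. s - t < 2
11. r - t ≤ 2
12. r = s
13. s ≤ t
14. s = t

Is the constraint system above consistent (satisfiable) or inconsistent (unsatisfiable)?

Unsatisfiable

Constraint 5 fixes r = 3 and constraint 3 fixes t = 4. Constraints 12 and 14 give r = s = t, so r = t. But 3 ≠ 4 — contradiction.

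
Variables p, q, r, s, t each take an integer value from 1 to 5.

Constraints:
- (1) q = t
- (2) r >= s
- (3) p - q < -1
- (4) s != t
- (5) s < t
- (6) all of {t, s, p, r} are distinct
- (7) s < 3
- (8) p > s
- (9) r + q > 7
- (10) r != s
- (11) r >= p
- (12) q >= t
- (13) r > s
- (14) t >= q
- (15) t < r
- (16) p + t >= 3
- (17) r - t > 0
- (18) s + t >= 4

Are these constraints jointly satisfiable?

Satisfiable

Setting (p, q, r, s, t) = (2, 4, 5, 1, 4) satisfies everything: constraint 3: p - q = -2; constraint 9: r + q = 9; constraint 16: p + t = 6, and the others follow.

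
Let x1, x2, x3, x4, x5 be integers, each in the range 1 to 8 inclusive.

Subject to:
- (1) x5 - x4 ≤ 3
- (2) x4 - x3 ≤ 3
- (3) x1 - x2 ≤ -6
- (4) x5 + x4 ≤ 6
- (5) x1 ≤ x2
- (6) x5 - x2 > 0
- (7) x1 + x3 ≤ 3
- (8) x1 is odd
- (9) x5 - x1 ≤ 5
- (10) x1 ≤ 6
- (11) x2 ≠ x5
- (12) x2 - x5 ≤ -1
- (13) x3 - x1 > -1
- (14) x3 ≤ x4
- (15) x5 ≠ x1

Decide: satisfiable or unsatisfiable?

Unsatisfiable

Constraints 3, 9, and 12 give x5 − x2 ≥ 1, x2 − x1 ≥ 6, x1 − x5 ≥ -5.
Adding all 3 inequalities: the left sides telescope to 0, and the right sides sum to 1 + 6 + (-5) = 2. So 0 ≥ 2, which is false.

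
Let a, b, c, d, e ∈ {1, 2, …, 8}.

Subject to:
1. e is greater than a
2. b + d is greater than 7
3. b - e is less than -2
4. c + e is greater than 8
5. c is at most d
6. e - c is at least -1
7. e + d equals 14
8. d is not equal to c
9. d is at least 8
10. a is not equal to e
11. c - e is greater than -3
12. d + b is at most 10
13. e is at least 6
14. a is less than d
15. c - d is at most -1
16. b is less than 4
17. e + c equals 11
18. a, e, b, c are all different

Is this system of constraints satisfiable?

Satisfiable

Try a = 1, b = 2, c = 5, d = 8, e = 6.
Check constraint 2: b + d = 10; constraint 3: b - e = -4; constraint 4: c + e = 11. The remaining constraints are straightforward to verify.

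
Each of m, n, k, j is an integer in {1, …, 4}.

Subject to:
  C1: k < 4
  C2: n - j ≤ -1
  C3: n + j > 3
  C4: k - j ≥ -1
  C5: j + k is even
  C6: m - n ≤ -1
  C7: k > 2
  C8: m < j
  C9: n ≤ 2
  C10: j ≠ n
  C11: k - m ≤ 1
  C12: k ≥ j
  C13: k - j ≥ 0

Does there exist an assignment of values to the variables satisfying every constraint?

Unsatisfiable

Constraints 2, 6, 11, and 13 give n − m ≥ 1, m − k ≥ -1, k − j ≥ 0, j − n ≥ 1.
Adding all 4 inequalities: the left sides telescope to 0, and the right sides sum to 1 + (-1) + 0 + 1 = 1. So 0 ≥ 1, which is false.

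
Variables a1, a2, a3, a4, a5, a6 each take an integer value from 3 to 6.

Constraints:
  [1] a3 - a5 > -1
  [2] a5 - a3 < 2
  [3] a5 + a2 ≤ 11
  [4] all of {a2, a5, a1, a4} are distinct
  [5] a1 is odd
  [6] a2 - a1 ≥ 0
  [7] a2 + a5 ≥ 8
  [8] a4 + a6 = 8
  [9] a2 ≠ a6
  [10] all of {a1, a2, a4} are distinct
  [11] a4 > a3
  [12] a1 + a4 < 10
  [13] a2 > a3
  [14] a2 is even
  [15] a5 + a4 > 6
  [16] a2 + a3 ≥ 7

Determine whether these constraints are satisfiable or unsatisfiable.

Try a1 = 5, a2 = 6, a3 = 3, a4 = 4, a5 = 3, a6 = 4.
Check constraint 1: a3 - a5 = 0; constraint 2: a5 - a3 = 0. The remaining constraints are straightforward to verify.

Satisfiable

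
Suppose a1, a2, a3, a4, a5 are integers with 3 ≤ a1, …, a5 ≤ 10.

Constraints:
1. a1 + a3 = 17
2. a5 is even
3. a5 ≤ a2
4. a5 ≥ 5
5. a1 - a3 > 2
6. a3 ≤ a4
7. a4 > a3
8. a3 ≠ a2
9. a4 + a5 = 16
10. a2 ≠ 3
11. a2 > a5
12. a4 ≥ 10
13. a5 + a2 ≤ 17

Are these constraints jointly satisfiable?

Satisfiable

The assignment a1 = 10, a2 = 8, a3 = 7, a4 = 10, a5 = 6 works:
  constraint 1 holds since a1 + a3 = 17.
  constraint 5 holds since a1 - a3 = 3.
The rest check out directly.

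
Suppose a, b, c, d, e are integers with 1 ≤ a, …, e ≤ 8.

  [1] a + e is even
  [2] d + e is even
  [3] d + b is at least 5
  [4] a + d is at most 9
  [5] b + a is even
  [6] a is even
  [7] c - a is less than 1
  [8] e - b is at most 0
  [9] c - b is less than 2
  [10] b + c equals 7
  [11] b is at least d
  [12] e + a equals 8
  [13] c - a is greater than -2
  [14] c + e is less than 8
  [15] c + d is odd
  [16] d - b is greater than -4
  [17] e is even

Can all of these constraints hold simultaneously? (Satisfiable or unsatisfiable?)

Satisfiable

One satisfying assignment is a = 4, b = 4, c = 3, d = 2, e = 4.
For the less obvious constraints — constraint 3: d + b = 6; constraint 4: a + d = 6 — and the others hold by inspection.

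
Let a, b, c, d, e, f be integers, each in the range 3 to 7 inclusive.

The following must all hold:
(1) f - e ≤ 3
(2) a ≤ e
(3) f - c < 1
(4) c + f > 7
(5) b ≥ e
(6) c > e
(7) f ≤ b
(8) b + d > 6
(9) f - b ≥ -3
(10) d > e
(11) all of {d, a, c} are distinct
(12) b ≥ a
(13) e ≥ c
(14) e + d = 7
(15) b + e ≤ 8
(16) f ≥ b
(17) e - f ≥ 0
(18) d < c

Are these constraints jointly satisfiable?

Constraints 10, 13, and 18 give e < d, d < c, c ≤ e. Chaining: e < d < c ≤ e, which forces e < e — impossible.

Unsatisfiable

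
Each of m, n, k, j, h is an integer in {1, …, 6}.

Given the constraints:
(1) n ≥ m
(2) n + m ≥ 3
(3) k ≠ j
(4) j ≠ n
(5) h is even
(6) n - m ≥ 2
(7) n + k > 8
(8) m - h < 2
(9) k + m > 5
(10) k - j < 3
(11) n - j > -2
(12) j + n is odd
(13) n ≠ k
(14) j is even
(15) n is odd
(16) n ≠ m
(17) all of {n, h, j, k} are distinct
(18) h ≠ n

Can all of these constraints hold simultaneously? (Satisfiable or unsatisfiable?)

Satisfiable

The assignment m = 1, n = 5, k = 6, j = 4, h = 2 works:
  constraint 2 holds since n + m = 6.
  constraint 6 holds since n - m = 4.
The rest check out directly.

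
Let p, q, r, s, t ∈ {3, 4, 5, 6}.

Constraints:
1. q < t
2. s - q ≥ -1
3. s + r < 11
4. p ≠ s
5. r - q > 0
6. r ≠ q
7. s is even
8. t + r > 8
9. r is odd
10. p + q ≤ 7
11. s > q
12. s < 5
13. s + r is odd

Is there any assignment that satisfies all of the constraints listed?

Satisfiable

Take p = 3, q = 3, r = 5, s = 4, t = 6. Then constraint 2: s - q = 1; constraint 3: s + r = 9; constraint 5: r - q = 2, and every other listed constraint is also met.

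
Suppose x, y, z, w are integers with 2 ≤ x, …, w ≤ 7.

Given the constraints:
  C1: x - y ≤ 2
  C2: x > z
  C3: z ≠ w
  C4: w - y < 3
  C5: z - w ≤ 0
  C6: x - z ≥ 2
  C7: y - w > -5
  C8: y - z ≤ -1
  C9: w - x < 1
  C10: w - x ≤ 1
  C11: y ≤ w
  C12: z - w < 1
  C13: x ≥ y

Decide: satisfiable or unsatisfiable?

Unsatisfiable

Constraints 1, 6, and 8 give z − y ≥ 1, y − x ≥ -2, x − z ≥ 2.
Adding all 3 inequalities: the left sides telescope to 0, and the right sides sum to 1 + (-2) + 2 = 1. So 0 ≥ 1, which is false.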